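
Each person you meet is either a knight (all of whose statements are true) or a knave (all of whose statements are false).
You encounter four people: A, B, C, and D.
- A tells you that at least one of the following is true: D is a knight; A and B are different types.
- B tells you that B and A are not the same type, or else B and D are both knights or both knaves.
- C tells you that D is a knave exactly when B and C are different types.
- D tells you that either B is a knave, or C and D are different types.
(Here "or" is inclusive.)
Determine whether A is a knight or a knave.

A is a knight.

Consistent assignments: {A=knight, B=knight, C=knave, D=knight}
In every consistent assignment, A is a knight.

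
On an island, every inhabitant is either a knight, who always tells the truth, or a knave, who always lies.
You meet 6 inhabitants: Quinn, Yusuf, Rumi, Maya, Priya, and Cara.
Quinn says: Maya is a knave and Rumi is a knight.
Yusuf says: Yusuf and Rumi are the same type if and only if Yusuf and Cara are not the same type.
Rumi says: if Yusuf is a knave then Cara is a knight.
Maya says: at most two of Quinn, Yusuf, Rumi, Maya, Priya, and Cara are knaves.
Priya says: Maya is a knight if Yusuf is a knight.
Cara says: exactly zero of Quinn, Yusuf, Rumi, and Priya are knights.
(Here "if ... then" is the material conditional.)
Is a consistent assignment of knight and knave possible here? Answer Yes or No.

Yes

One consistent assignment: Quinn=knight, Yusuf=knight, Rumi=knight, Maya=knave, Priya=knave, Cara=knave.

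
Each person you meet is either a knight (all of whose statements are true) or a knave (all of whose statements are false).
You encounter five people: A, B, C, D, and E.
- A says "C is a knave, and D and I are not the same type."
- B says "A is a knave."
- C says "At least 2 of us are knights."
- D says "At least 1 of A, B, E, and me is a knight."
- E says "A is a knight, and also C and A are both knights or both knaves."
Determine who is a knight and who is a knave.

As a knave, A's statement "C is a knave, and D and I are not the same type" should be False; it is.
As a knight, B's statement "A is a knave" should be True; it is.
C (knight): "at least 2 of us are knights" — True. ✓
D is a knight; "at least 1 of A, B, E, and me is a knight" is True, as required.
As a knave, E's statement "A is a knight, and also C and A are both knights or both knaves" should be False; it is.

A is a knave, B is a knight, C is a knight, D is a knight, and E is a knave.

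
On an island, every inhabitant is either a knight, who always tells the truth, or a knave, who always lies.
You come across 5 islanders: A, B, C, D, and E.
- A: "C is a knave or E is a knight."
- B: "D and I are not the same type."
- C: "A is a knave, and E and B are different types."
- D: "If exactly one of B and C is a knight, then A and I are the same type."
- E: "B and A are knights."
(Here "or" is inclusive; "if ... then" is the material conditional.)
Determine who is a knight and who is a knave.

A (knight): "C is a knave or E is a knight" — true. ✓
B is a knight, and the claim "D and I are not the same type" is indeed true.
C is a knave, so "A is a knave, and E and B are different types" must be false — and it is.
As a knave, D's statement "if exactly one of B and C is a knight, then A and I are the same type" should be false; it is.
E is a knight, so "B and A are knights" must be true — and it is.

A is a knight, B is a knight, C is a knave, D is a knave, and E is a knight.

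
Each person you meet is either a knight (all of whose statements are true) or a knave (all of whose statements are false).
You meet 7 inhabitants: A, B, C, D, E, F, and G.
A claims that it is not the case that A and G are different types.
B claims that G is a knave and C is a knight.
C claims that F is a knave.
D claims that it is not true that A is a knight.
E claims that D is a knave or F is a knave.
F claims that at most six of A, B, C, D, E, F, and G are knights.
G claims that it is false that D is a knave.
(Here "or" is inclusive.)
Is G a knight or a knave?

G is a knight.

Consistent assignments: {A=knave, B=knave, C=knave, D=knight, E=knave, F=knight, G=knight}
In every consistent assignment, G is a knight.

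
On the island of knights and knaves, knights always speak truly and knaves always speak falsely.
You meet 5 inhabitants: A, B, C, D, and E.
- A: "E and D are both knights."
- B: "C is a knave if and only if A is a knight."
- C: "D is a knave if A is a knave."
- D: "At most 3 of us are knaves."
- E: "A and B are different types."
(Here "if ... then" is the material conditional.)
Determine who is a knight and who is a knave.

A is a knight; "E and D are both knights" is true, as required.
Since B is a knave, "C is a knave if and only if A is a knight" needs to be false, which holds.
C is a knight, and the claim "D is a knave if A is a knave" is indeed true.
D is a knight; "at most 3 of us are knaves" is true, as required.
Since E is a knight, "A and B are different types" needs to be true, which holds.

A is a knight, B is a knave, C is a knight, D is a knight, and E is a knight.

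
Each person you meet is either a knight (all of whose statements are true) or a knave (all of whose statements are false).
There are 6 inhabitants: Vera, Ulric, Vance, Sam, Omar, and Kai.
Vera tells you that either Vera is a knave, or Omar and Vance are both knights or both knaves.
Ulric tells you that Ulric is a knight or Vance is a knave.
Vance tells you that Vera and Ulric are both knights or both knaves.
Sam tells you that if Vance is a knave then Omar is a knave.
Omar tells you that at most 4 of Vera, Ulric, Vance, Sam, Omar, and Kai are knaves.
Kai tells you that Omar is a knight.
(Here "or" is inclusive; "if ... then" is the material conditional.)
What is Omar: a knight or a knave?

Omar is a knight.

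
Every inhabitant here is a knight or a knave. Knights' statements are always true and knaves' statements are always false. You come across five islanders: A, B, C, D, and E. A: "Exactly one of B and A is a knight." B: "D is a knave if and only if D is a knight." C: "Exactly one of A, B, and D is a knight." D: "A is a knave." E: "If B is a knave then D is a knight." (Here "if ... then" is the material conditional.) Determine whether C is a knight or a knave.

Consistent assignments: {A=knight, B=knave, C=knight, D=knave, E=knave}; {A=knave, B=knave, C=knight, D=knight, E=knight}
In every consistent assignment, C is a knight.

C is a knight.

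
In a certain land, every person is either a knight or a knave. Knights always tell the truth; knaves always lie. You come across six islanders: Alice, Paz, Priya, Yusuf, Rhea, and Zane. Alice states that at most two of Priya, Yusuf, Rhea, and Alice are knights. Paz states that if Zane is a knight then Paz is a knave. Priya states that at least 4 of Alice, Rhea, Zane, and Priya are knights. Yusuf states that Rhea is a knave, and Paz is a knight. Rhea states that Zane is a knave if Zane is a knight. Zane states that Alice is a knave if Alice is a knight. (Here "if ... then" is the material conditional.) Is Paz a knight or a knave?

Consistent assignments: {Alice=knight, Paz=knight, Priya=knave, Yusuf=knave, Rhea=knight, Zane=knave}
In every consistent assignment, Paz is a knight.

Paz is a knight.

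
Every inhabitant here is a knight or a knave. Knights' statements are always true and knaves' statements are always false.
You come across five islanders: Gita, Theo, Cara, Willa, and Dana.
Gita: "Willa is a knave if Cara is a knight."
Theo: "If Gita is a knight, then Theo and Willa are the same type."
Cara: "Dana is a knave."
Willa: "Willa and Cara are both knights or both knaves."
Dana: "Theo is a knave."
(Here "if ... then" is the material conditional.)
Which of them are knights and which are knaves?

Gita (knave): "Willa is a knave if Cara is a knight" — false. ✓
Theo is a knight, and the claim "if Gita is a knight, then Theo and Willa are the same type" is indeed true.
Cara is a knight; "Dana is a knave" is true, as required.
Willa is a knight, and the claim "Willa and Cara are both knights or both knaves" is indeed true.
Since Dana is a knave, "Theo is a knave" needs to be false, which holds.

Knights: Theo, Cara, and Willa. Knaves: Gita and Dana.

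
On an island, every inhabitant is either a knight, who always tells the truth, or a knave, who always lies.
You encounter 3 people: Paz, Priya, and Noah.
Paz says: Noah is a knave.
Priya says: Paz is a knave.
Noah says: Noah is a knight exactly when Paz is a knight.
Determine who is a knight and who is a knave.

Paz is a knight, Priya is a knave, and Noah is a knave.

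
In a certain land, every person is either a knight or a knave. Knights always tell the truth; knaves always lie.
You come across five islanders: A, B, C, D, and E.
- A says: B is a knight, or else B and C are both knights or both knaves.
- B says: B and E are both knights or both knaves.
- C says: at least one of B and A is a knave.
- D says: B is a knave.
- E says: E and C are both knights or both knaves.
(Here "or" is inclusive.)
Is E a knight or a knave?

E is a knight.

Consistent assignments: {A=knave, B=knave, C=knight, D=knight, E=knight}
In every consistent assignment, E is a knight.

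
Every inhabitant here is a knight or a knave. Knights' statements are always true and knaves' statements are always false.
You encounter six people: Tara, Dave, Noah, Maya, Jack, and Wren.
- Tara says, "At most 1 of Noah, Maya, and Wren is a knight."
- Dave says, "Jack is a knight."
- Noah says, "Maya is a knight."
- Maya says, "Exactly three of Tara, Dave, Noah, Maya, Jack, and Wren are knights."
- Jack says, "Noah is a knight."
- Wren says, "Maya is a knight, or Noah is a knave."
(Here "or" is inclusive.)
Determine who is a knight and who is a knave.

Tara is a knight; "at most 1 of Noah, Maya, and Wren is a knight" is true, as required.
As a knave, Dave's statement "Jack is a knight" should be False; it is.
Noah is a knave, and the claim "Maya is a knight" is indeed False.
Maya (knave): "exactly three of Tara, Dave, Noah, Maya, Jack, and Wren are knights" — False. ✓
Jack is a knave, and the claim "Noah is a knight" is indeed False.
Wren is a knight; "Maya is a knight, or Noah is a knave" is true, as required.

Tara is a knight, Dave is a knave, Noah is a knave, Maya is a knave, Jack is a knave, and Wren is a knight.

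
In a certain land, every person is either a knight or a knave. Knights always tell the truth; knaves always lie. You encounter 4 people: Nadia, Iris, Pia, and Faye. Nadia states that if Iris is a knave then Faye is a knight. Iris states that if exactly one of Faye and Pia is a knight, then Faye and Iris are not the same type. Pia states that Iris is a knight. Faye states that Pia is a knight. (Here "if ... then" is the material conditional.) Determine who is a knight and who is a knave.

Since Nadia is a knight, "if Iris is a knave then Faye is a knight" needs to be true, which holds.
Iris is a knight, so "if exactly one of Faye and Pia is a knight, then Faye and Iris are not the same type" must be true — and it is.
Pia (knight): "Iris is a knight" — true. ✓
As a knight, Faye's statement "Pia is a knight" should be true; it is.

Nadia is a knight, Iris is a knight, Pia is a knight, and Faye is a knight.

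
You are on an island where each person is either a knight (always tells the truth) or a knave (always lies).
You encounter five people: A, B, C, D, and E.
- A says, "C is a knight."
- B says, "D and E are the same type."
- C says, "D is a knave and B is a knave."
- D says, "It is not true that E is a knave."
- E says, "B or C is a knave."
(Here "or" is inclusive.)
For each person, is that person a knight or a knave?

A is a knave, B is a knight, C is a knave, D is a knight, and E is a knight.

A is a knave, and the claim "C is a knight" is indeed False.
B is a knight, so "D and E are the same type" must be True — and it is.
C is a knave, so "D is a knave and B is a knave" must be False — and it is.
Since D is a knight, "it is not true that E is a knave" needs to be True, which holds.
E (knight): "B or C is a knave" — True. ✓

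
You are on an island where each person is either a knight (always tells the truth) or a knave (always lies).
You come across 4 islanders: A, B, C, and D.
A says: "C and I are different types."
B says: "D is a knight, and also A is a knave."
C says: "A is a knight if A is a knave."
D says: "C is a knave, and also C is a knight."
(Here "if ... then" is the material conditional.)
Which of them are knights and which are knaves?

A is a knave, so "C and I are different types" must be false — and it is.
B is a knave; "D is a knight, and also A is a knave" is false, as required.
C (knave): "A is a knight if A is a knave" — false. ✓
D is a knave; "C is a knave, and also C is a knight" is false, as required.

Knights: none. Knaves: A, B, C, and D.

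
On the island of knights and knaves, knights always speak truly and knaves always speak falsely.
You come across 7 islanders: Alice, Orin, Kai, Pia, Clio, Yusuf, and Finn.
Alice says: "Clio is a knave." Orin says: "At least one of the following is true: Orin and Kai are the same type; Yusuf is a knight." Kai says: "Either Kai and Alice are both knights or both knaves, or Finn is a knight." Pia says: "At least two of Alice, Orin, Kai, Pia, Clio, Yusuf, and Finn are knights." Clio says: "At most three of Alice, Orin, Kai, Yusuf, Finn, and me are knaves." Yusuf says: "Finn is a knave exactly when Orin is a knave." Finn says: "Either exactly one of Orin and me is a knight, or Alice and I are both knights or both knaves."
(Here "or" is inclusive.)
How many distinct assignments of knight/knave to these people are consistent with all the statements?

1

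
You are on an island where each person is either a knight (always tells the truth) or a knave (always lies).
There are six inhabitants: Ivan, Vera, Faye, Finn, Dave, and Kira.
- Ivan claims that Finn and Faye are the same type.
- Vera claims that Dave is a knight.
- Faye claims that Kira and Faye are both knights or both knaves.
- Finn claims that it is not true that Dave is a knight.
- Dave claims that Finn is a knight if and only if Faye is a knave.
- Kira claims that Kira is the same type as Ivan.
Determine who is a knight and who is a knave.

Ivan is a knight, so "Finn and Faye are the same type" must be true — and it is.
Since Vera is a knave, "Dave is a knight" needs to be False, which holds.
Faye is a knight; "Kira and Faye are both knights or both knaves" is true, as required.
Finn is a knight, so "it is not true that Dave is a knight" must be true — and it is.
Dave (knave): "Finn is a knight if and only if Faye is a knave" — False. ✓
Kira is a knight, and the claim "Kira is the same type as Ivan" is indeed true.

Ivan is a knight, Vera is a knave, Faye is a knight, Finn is a knight, Dave is a knave, and Kira is a knight.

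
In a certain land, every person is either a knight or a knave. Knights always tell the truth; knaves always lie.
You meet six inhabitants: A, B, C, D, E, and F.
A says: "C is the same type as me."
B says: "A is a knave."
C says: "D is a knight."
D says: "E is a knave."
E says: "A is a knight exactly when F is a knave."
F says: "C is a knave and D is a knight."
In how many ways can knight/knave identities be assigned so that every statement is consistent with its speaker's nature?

Consistent assignments:
  A=knave, B=knight, C=knight, D=knight, E=knave, F=knave

1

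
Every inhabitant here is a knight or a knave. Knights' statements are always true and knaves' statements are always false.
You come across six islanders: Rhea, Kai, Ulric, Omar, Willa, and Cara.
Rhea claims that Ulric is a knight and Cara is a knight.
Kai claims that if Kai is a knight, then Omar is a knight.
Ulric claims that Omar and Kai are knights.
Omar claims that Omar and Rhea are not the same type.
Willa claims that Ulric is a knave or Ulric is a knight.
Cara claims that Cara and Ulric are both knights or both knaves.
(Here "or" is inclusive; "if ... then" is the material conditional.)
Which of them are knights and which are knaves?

Rhea is a knave, Kai is a knight, Ulric is a knight, Omar is a knight, Willa is a knight, and Cara is a knave.

Rhea (knave): "Ulric is a knight and Cara is a knight" — False. ✓
Since Kai is a knight, "if Kai is a knight, then Omar is a knight" needs to be true, which holds.
Ulric is a knight, so "Omar and Kai are knights" must be true — and it is.
Omar (knight): "Omar and Rhea are not the same type" — true. ✓
Willa is a knight, and the claim "Ulric is a knave or Ulric is a knight" is indeed true.
As a knave, Cara's statement "Cara and Ulric are both knights or both knaves" should be False; it is.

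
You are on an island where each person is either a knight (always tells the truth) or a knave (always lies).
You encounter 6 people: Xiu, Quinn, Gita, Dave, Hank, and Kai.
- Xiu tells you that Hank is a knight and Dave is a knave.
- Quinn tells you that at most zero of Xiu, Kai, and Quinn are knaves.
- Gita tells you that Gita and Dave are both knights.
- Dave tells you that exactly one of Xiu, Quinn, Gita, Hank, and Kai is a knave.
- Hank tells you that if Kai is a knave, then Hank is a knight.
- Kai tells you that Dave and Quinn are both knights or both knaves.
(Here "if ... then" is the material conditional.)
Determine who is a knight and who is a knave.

Xiu is a knight, Quinn is a knave, Gita is a knave, Dave is a knave, Hank is a knight, and Kai is a knight.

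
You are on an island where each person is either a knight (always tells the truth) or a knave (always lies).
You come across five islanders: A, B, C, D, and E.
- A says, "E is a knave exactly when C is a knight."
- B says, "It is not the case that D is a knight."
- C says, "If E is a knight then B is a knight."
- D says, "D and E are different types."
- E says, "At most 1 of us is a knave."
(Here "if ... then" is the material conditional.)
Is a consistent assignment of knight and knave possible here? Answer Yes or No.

Yes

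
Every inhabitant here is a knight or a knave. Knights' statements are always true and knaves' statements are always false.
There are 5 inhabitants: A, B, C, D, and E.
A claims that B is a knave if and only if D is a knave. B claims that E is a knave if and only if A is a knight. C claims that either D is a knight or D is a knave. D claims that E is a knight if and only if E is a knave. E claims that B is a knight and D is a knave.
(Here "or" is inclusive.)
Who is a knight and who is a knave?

A is a knave, B is a knight, C is a knight, D is a knave, and E is a knight.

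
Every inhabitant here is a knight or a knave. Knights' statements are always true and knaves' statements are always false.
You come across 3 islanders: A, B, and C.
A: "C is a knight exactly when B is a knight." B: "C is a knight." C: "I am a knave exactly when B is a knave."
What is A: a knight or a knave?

A is a knight.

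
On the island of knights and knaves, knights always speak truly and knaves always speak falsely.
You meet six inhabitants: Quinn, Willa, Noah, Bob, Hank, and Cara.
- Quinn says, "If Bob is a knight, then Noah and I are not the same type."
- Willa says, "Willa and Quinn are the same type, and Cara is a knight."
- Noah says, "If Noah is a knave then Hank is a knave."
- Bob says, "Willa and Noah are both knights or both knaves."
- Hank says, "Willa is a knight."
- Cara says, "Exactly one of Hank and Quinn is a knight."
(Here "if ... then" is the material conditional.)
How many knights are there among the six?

3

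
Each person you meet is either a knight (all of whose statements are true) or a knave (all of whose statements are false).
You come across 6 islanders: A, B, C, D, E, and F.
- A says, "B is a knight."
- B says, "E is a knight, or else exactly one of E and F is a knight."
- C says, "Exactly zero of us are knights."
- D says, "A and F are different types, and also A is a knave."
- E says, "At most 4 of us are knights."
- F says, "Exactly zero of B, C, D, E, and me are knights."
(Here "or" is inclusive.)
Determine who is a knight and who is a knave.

A is a knight, and the claim "B is a knight" is indeed true.
Since B is a knight, "E is a knight, or else exactly one of E and F is a knight" needs to be true, which holds.
C is a knave, so "exactly zero of us are knights" must be false — and it is.
As a knave, D's statement "A and F are different types, and also A is a knave" should be false; it is.
As a knight, E's statement "at most 4 of us are knights" should be true; it is.
F is a knave, and the claim "exactly zero of B, C, D, E, and me are knights" is indeed false.

A is a knight, B is a knight, C is a knave, D is a knave, E is a knight, and F is a knave.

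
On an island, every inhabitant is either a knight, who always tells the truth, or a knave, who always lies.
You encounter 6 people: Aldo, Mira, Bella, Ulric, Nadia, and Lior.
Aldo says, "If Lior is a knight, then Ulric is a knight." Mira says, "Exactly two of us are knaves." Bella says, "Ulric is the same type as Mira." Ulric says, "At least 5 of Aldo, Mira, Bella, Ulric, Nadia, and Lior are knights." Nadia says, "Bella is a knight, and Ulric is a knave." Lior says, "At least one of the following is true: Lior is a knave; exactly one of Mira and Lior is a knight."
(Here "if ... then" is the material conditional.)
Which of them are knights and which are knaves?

Since Aldo is a knave, "if Lior is a knight, then Ulric is a knight" needs to be False, which holds.
Since Mira is a knave, "exactly two of us are knaves" needs to be False, which holds.
Bella is a knight, and the claim "Ulric is the same type as Mira" is indeed true.
Ulric is a knave, so "at least 5 of Aldo, Mira, Bella, Ulric, Nadia, and Lior are knights" must be False — and it is.
Since Nadia is a knight, "Bella is a knight, and Ulric is a knave" needs to be true, which holds.
Lior (knight): "at least one of the following is true: Lior is a knave; exactly one of Mira and Lior is a knight" — true. ✓

Aldo is a knave, Mira is a knave, Bella is a knight, Ulric is a knave, Nadia is a knight, and Lior is a knight.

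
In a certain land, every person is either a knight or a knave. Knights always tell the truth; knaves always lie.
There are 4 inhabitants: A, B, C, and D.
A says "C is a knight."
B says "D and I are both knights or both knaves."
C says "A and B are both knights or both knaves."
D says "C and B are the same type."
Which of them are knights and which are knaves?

Suppose A is a knave. Then A's statement "C is a knight" would have to be false. Checking the 8 ways to assign the others, none is consistent with every speaker.
(For instance, with B=knight, C=knight, D=knight, A's claim "C is a knight" comes out true where it would need to be false.)
So A must be a knight, making "C is a knight" true. Taking A=knight, B=knight, C=knight, D=knight, each remaining statement checks out:
  B (knight): "D and I are both knights or both knaves" — true. ✓
  C (knight): "A and B are both knights or both knaves" — true. ✓
  D (knight): "C and B are the same type" — true. ✓
This is the unique consistent assignment.

Knights: A, B, C, and D. Knaves: none.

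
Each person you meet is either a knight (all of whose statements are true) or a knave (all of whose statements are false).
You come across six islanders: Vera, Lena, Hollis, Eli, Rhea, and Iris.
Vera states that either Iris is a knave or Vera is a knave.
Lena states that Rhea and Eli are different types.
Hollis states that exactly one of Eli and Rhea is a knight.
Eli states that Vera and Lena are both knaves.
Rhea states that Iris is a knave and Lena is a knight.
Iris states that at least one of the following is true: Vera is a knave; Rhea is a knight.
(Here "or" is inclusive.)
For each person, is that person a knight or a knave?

Vera is a knight, Lena is a knave, Hollis is a knave, Eli is a knave, Rhea is a knave, and Iris is a knave.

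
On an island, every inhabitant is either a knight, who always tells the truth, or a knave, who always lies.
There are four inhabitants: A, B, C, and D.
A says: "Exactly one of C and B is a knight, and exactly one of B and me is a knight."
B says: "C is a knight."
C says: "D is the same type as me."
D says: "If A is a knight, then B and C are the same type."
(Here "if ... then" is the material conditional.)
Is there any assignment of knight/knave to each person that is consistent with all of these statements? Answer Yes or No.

Yes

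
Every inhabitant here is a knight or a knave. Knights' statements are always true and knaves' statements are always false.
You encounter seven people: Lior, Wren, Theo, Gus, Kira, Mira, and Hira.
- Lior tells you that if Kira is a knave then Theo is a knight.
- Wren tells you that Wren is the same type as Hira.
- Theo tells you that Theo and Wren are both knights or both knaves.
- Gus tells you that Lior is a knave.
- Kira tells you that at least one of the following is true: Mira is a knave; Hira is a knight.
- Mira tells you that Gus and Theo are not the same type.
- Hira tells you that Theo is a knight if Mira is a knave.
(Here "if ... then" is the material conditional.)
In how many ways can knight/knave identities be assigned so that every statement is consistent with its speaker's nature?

Consistent assignments:
  Lior=knight, Wren=knight, Theo=knight, Gus=knave, Kira=knight, Mira=knight, Hira=knight

1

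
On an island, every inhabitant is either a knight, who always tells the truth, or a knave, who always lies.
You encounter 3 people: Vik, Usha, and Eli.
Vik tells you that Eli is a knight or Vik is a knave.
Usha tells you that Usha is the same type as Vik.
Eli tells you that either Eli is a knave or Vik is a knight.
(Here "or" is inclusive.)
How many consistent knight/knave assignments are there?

2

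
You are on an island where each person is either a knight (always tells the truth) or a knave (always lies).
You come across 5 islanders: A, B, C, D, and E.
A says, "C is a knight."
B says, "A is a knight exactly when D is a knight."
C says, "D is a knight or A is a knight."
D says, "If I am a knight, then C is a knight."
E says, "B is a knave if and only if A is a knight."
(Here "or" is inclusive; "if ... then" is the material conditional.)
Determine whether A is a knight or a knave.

A is a knight.

Consistent assignments: {A=knight, B=knight, C=knight, D=knight, E=knave}
In every consistent assignment, A is a knight.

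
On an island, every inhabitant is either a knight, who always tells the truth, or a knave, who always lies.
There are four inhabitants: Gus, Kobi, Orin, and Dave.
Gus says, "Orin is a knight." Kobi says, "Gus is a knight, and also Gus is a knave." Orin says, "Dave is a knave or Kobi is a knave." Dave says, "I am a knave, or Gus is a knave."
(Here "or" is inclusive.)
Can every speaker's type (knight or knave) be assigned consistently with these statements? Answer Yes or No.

No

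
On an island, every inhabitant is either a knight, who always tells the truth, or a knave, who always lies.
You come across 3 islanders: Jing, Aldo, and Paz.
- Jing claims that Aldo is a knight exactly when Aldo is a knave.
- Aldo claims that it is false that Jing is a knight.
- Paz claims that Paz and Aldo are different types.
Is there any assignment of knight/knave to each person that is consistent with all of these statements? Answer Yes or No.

No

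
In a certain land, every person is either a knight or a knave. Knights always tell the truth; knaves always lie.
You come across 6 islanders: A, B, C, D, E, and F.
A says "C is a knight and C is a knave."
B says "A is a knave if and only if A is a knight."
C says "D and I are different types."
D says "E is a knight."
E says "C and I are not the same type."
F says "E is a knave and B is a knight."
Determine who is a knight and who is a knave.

A is a knave, B is a knave, C is a knave, D is a knave, E is a knave, and F is a knave.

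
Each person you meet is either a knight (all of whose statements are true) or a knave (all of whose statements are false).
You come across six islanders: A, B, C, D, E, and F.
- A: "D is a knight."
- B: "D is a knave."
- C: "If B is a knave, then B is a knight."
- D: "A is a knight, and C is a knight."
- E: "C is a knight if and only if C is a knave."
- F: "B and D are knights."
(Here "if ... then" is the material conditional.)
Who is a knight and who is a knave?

Knights: B and C. Knaves: A, D, E, and F.

A is a knave, so "D is a knight" must be false — and it is.
B (knight): "D is a knave" — true. ✓
C is a knight, and the claim "if B is a knave, then B is a knight" is indeed true.
As a knave, D's statement "A is a knight, and C is a knight" should be false; it is.
E is a knave, so "C is a knight if and only if C is a knave" must be false — and it is.
F is a knave, so "B and D are knights" must be false — and it is.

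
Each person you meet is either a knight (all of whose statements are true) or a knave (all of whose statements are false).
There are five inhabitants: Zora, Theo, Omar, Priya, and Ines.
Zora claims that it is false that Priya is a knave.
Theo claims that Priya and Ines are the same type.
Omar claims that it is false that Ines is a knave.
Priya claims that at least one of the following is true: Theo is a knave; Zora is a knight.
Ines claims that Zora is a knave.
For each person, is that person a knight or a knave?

Zora is a knight, Theo is a knave, Omar is a knave, Priya is a knight, and Ines is a knave.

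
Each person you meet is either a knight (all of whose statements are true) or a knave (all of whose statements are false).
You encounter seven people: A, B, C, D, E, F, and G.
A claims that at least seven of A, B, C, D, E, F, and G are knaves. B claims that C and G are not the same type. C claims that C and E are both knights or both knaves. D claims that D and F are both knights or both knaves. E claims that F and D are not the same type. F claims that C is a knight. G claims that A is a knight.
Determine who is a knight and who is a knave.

Knights: B, C, E, and F. Knaves: A, D, and G.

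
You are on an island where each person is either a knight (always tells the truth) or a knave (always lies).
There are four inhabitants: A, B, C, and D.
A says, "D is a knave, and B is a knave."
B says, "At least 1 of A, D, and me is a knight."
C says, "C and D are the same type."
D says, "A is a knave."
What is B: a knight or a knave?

B is a knight.

Consistent assignments: {A=knave, B=knight, C=knight, D=knight}; {A=knave, B=knight, C=knave, D=knight}
In every consistent assignment, B is a knight.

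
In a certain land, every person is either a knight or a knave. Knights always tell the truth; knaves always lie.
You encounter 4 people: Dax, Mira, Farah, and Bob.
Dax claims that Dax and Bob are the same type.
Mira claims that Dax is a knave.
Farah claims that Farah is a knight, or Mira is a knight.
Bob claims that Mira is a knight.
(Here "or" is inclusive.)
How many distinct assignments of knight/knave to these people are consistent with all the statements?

1

Consistent assignments:
  Dax=knave, Mira=knight, Farah=knight, Bob=knight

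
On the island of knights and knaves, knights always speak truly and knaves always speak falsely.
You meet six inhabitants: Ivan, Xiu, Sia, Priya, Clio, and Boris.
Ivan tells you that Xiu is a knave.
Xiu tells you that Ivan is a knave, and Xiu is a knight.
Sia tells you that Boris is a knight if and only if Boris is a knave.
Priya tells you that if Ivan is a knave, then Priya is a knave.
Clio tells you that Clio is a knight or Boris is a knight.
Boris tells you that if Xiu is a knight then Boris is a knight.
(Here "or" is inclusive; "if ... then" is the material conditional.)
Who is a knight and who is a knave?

Ivan is a knight, Xiu is a knave, Sia is a knave, Priya is a knight, Clio is a knight, and Boris is a knight.

As a knight, Ivan's statement "Xiu is a knave" should be True; it is.
Xiu is a knave; "Ivan is a knave, and Xiu is a knight" is False, as required.
Sia is a knave; "Boris is a knight if and only if Boris is a knave" is False, as required.
Since Priya is a knight, "if Ivan is a knave, then Priya is a knave" needs to be True, which holds.
Since Clio is a knight, "Clio is a knight or Boris is a knight" needs to be True, which holds.
Since Boris is a knight, "if Xiu is a knight then Boris is a knight" needs to be True, which holds.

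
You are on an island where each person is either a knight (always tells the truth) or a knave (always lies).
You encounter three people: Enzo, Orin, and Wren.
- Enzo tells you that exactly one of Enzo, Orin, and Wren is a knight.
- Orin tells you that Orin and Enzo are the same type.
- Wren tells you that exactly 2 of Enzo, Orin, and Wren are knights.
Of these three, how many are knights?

1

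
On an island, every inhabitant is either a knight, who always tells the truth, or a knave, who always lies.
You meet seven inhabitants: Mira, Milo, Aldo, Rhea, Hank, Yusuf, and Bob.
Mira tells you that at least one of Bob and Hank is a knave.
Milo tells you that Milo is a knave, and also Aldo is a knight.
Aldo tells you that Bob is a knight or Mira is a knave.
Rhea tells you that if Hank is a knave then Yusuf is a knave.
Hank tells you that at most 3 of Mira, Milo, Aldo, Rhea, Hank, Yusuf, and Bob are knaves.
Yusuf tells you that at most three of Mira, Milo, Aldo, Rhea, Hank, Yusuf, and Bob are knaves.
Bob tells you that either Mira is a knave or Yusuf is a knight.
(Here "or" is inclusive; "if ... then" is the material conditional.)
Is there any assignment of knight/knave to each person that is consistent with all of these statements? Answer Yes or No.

Yes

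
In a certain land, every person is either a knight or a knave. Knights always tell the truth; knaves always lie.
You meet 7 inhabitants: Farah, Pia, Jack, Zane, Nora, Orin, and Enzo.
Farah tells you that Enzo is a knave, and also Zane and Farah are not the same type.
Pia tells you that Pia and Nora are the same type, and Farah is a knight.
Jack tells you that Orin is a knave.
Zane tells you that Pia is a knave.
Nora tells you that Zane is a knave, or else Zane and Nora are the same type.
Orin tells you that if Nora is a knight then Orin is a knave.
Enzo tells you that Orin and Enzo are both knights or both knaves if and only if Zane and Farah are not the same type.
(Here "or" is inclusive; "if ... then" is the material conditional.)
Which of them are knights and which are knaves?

Farah is a knave, Pia is a knave, Jack is a knave, Zane is a knight, Nora is a knave, Orin is a knight, and Enzo is a knight.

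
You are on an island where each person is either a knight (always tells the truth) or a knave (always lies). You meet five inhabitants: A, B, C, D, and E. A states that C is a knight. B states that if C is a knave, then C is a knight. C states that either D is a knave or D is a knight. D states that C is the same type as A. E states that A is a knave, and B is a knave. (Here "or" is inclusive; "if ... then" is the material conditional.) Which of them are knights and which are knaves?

A (knight): "C is a knight" — true. ✓
B (knight): "if C is a knave, then C is a knight" — true. ✓
As a knight, C's statement "either D is a knave or D is a knight" should be true; it is.
Since D is a knight, "C is the same type as A" needs to be true, which holds.
As a knave, E's statement "A is a knave, and B is a knave" should be false; it is.

Knights: A, B, C, and D. Knaves: E.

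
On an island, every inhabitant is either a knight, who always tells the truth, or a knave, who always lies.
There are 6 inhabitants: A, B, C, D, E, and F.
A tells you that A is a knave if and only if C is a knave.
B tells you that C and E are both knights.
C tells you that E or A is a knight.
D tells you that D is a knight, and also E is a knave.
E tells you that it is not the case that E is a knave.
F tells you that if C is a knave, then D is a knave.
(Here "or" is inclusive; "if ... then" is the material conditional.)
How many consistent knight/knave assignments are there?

4

Consistent assignments:
  A=knight, B=knight, C=knight, D=knave, E=knight, F=knight
  A=knight, B=knave, C=knight, D=knight, E=knave, F=knight
  A=knight, B=knave, C=knight, D=knave, E=knave, F=knight
  A=knave, B=knight, C=knight, D=knave, E=knight, F=knight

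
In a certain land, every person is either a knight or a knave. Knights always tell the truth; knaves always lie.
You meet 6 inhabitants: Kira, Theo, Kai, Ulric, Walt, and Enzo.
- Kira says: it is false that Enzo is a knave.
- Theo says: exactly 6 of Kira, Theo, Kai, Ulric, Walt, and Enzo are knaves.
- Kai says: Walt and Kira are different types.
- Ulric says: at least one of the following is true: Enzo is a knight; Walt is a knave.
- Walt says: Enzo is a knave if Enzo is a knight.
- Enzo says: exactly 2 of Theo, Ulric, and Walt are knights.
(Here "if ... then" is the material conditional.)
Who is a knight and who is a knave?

As a knave, Kira's statement "it is false that Enzo is a knave" should be false; it is.
Theo is a knave; "exactly 6 of Kira, Theo, Kai, Ulric, Walt, and Enzo are knaves" is false, as required.
Kai is a knight; "Walt and Kira are different types" is true, as required.
Ulric is a knave, so "at least one of the following is true: Enzo is a knight; Walt is a knave" must be false — and it is.
Walt is a knight; "Enzo is a knave if Enzo is a knight" is true, as required.
Enzo is a knave; "exactly 2 of Theo, Ulric, and Walt are knights" is false, as required.

Kira is a knave, Theo is a knave, Kai is a knight, Ulric is a knave, Walt is a knight, and Enzo is a knave.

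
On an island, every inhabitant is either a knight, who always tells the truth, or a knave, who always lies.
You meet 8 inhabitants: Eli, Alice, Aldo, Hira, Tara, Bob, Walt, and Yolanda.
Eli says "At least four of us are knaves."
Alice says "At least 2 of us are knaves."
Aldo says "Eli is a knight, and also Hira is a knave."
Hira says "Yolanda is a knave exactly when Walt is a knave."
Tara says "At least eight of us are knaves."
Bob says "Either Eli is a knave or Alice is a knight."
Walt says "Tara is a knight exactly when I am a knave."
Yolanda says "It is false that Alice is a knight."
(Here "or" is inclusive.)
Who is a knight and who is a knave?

Eli is a knight, Alice is a knight, Aldo is a knave, Hira is a knight, Tara is a knave, Bob is a knight, Walt is a knave, and Yolanda is a knave.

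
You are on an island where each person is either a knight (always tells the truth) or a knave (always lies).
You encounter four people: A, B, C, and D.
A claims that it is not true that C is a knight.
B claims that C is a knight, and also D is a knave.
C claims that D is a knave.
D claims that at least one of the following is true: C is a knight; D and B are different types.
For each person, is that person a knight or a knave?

A is a knight, B is a knave, C is a knave, and D is a knight.

Suppose A is a knave. Then A's statement "it is not true that C is a knight" would have to be false. Checking the 8 ways to assign the others, none is consistent with every speaker.
(For instance, with B=knave, C=knave, D=knight, A's claim "it is not true that C is a knight" comes out true where it would need to be false.)
So A must be a knight, making "it is not true that C is a knight" true. Taking A=knight, B=knave, C=knave, D=knight, each remaining statement checks out:
  B (knave): "C is a knight, and also D is a knave" — false. ✓
  C (knave): "D is a knave" — false. ✓
  D (knight): "at least one of the following is true: C is a knight; D and B are different types" — true. ✓
This is the unique consistent assignment.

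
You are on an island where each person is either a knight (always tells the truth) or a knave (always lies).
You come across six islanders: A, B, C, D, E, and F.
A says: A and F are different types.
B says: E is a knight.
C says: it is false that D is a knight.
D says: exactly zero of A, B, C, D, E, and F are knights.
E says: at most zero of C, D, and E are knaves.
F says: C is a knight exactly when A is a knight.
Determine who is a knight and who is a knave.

As a knave, A's statement "A and F are different types" should be False; it is.
B is a knave, so "E is a knight" must be False — and it is.
C (knight): "it is false that D is a knight" — True. ✓
D is a knave; "exactly zero of A, B, C, D, E, and F are knights" is False, as required.
E is a knave, and the claim "at most zero of C, D, and E are knaves" is indeed False.
Since F is a knave, "C is a knight exactly when A is a knight" needs to be False, which holds.

A is a knave, B is a knave, C is a knight, D is a knave, E is a knave, and F is a knave.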